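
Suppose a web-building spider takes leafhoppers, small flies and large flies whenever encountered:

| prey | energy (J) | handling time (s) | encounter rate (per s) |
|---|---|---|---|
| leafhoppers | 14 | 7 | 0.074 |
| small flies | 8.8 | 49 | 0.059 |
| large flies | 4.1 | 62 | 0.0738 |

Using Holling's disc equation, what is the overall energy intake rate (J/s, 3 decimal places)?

0.207 J/s

R = (0.074×14 + 0.059×8.8 + 0.0738×4.1) / (1 + 0.074×7 + 0.059×49 + 0.0738×62) = 1.858/8.985 = 0.2068 J/s.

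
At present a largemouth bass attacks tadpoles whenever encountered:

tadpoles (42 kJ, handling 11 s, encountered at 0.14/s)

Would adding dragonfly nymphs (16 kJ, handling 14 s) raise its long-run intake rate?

No

Intake rate on the current diet: R = (0.14×42) / (1 + 0.14×11) = 5.88/2.54 = 2.315 kJ/s.
dragonfly nymphs: E/h = 16/14 = 1.143 kJ/s.
Since 1.143 < R, time spent handling dragonfly nymphs is better spent searching.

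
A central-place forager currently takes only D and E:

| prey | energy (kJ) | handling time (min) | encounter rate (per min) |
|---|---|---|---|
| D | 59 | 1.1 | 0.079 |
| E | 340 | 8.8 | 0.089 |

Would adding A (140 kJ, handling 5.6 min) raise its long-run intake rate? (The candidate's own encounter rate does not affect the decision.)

Yes

On D and E alone, R = ΣλE/(1+Σλh) = 34.92/1.87 = 18.67 kJ/min.
A: E/h = 140/5.6 = 25 kJ/min.
25 > 18.67, so adding A raises the average — include it.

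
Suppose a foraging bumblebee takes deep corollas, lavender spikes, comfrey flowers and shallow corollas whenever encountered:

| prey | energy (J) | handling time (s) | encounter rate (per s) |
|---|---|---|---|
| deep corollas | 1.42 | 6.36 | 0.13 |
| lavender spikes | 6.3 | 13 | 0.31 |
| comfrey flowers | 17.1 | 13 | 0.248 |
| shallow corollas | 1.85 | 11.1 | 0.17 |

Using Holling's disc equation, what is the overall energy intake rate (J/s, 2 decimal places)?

R = Σλ_iE_i / (1 + Σλ_ih_i)
Numerator: 0.13×1.42 + 0.31×6.3 + 0.248×17.1 + 0.17×1.85 = 6.693
Denominator: 1 + 0.13×6.36 + 0.31×13 + 0.248×13 + 0.17×11.1 = 10.97
R = 6.693/10.97 = 0.6102 J/s

0.61 J/s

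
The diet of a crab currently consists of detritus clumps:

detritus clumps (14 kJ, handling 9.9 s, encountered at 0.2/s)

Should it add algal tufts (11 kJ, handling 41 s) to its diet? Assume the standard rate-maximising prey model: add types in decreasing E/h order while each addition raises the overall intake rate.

No

Current rate: (0.2×14)/(1 + 0.2×9.9) = 0.9396 kJ/s.
Profitability of algal tufts: 11/41 = 0.2683 kJ/s.
Since 0.2683 < R, time spent handling algal tufts is better spent searching.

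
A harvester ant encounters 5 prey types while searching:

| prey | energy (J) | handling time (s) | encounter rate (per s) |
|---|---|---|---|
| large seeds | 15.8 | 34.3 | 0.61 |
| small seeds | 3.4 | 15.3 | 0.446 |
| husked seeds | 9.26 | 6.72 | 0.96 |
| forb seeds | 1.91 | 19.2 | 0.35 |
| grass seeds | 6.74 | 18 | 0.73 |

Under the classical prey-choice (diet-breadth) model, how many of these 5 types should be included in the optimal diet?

1

Profitabilities (E/h, J/s): husked seeds 1.38, large seeds 0.461, grass seeds 0.374, small seeds 0.222, forb seeds 0.0995. Add prey in this order while the next type's profitability exceeds the intake rate on those already taken.
Rate on top 1: 1.193. large seeds: 0.461 < 1.193 → exclude; stop.
Optimal diet: husked seeds — 1 of 5 types.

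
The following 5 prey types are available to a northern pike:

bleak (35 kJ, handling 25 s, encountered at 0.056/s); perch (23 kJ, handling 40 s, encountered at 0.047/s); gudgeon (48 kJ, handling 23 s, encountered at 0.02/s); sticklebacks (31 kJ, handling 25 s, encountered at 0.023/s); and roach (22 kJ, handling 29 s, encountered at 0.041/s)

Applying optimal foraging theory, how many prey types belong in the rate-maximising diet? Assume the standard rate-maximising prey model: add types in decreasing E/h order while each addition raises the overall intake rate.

Profitabilities (E/h, kJ/s): gudgeon 2.09, bleak 1.4, sticklebacks 1.24, roach 0.759, perch 0.575. Add prey in this order while the next type's profitability exceeds the intake rate on those already taken.
Rate on top 1: 0.6575. bleak: 1.4 > 0.6575 → include.
Rate on top 2: 1.021. sticklebacks: 1.24 > 1.021 → include.
Rate on top 3: 1.058. roach: 0.759 < 1.058 → exclude; stop.
Optimal diet: gudgeon, bleak, sticklebacks — 3 of 5 types.

3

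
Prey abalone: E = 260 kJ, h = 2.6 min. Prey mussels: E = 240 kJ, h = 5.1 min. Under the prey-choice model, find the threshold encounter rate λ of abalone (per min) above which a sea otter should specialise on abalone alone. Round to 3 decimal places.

0.342 per min

The zero-one rule: include mussels iff E₂/h₂ > λE₁/(1+λh₁). Equality gives the switch point.
λE₁h₂ = E₂ + λE₂h₁ ⇒ λ = E₂/(E₁h₂ − E₂h₁) = 240/(1326 − 624) = 0.3419 per min.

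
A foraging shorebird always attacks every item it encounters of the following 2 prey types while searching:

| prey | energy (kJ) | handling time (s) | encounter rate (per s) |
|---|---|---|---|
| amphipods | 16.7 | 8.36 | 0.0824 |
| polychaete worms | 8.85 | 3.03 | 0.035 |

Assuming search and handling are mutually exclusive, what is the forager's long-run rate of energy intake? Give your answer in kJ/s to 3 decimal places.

0.939 kJ/s

R = Σλ_iE_i / (1 + Σλ_ih_i)
Numerator: 0.0824×16.7 + 0.035×8.85 = 1.686
Denominator: 1 + 0.0824×8.36 + 0.035×3.03 = 1.795
R = 1.686/1.795 = 0.9392 kJ/s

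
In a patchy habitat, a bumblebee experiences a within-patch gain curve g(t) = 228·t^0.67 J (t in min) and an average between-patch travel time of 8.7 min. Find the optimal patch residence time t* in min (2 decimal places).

By the marginal value theorem, leave when the instantaneous gain rate g'(t) equals the habitat-wide average g(t)/(T + t).
g'(t) = 0.67·228·t^-0.33. Setting 0.67·228·t^-0.33 = 228·t^0.67/(8.7+t) gives 0.67(8.7+t) = t, so 0.33·t = 0.67×8.7.
t* = 0.67×8.7/0.33 = 17.66 min.

17.66 min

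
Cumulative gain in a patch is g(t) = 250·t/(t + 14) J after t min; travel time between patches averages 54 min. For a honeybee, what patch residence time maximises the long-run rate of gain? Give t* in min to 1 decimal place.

By the marginal value theorem, leave when the instantaneous gain rate g'(t) equals the habitat-wide average g(t)/(T + t).
g'(t) = 250·14/(t + 14)². Setting 250·14/(t+14)² = 250t/[(t+14)(54+t)] gives 14(54+t) = t(t+14), so t² = 14×54 = 756.
t* = √756 = 27.5 min.

27.5 min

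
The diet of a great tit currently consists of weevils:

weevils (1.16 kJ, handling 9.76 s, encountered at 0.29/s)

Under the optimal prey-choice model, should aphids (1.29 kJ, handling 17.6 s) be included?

On weevils alone, R = ΣλE/(1+Σλh) = 0.3364/3.83 = 0.08782 kJ/s.
Profitability of aphids: 1.29/17.6 = 0.0733 kJ/s.
Since 0.0733 < R, time spent handling aphids is better spent searching.

No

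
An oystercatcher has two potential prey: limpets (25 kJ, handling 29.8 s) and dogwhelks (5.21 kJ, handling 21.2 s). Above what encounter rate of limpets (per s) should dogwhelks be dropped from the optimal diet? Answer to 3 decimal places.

0.014 per s

Drop dogwhelks once their profitability E₂/h₂ falls below the rate achievable on limpets alone: E₂/h₂ = λE₁/(1 + λh₁).
Solve for λ: λE₁h₂ = E₂(1 + λh₁) → λ(E₁h₂ − E₂h₁) = E₂ → λ = E₂/(E₁h₂ − E₂h₁).
λ = 5.21/(25×21.2 − 5.21×29.8) = 5.21/374.7 = 0.0139 per s.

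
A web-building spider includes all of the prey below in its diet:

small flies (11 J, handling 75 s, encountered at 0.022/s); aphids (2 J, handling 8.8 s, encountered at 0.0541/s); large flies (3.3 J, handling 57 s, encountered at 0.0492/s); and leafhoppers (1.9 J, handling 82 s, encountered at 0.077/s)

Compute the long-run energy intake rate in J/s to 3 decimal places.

R = (0.022×11 + 0.0541×2 + 0.0492×3.3 + 0.077×1.9) / (1 + 0.022×75 + 0.0541×8.8 + 0.0492×57 + 0.077×82) = 0.6589/12.24 = 0.05381 J/s.

0.054 J/s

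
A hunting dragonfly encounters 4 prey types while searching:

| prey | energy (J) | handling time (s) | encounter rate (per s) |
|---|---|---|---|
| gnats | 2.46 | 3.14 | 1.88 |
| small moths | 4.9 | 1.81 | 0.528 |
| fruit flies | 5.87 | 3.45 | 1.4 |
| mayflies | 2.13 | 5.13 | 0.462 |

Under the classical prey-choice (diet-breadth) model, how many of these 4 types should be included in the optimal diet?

Rank by E/h (J/s): small moths 2.71, fruit flies 1.7, gnats 0.783, mayflies 0.415. Include each in turn until the next type's E/h falls below the running intake rate.
Rate on top 1: 1.323. fruit flies: 1.7 > 1.323 → include.
Rate on top 2: 1.592. gnats: 0.783 < 1.592 → exclude; stop.
Optimal diet: small moths, fruit flies — 2 of 4 types.

2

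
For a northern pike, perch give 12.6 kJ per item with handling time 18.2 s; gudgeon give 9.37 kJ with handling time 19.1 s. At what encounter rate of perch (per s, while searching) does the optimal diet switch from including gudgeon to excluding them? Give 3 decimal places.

The zero-one rule: include gudgeon iff E₂/h₂ > λE₁/(1+λh₁). Equality gives the switch point.
λE₁h₂ = E₂ + λE₂h₁ ⇒ λ = E₂/(E₁h₂ − E₂h₁) = 9.37/(240.7 − 170.5) = 0.1336 per s.

0.134 per s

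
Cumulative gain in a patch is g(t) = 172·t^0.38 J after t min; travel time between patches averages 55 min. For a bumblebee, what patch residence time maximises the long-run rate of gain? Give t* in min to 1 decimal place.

33.7 min

By the marginal value theorem, leave when the instantaneous gain rate g'(t) equals the habitat-wide average g(t)/(T + t).
g'(t) = 0.38·172·t^-0.62. Setting 0.38·172·t^-0.62 = 172·t^0.38/(55+t) gives 0.38(55+t) = t, so 0.62·t = 0.38×55.
t* = 0.38×55/0.62 = 33.71 min.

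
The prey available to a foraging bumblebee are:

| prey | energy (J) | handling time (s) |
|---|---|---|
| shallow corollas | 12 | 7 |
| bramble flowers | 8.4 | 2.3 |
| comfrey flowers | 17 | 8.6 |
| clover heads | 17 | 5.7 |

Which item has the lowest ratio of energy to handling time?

shallow corollas

Profitability E/h (J/s): shallow corollas = 12/7 = 1.71, bramble flowers = 8.4/2.3 = 3.65, comfrey flowers = 17/8.6 = 1.98, clover heads = 17/5.7 = 2.98.
Ranked: bramble flowers > clover heads > comfrey flowers > shallow corollas.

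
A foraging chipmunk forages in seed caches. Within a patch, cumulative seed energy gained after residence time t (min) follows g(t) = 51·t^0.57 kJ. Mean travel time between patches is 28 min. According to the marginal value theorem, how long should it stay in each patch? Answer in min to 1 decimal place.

Optimal t* satisfies g'(t*) = g(t*)/(T + t*).
g'(t) = 0.57·51·t^-0.43. Setting 0.57·51·t^-0.43 = 51·t^0.57/(28+t) gives 0.57(28+t) = t, so 0.43·t = 0.57×28.
t* = 0.57×28/0.43 = 37.12 min.

37.1 min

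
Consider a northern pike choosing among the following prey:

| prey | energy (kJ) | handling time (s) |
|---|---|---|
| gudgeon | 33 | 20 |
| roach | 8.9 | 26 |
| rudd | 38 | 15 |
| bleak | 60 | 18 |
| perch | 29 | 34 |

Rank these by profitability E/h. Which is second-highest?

rudd

Profitability E/h (kJ/s): gudgeon = 33/20 = 1.65, roach = 8.9/26 = 0.342, rudd = 38/15 = 2.53, bleak = 60/18 = 3.33, perch = 29/34 = 0.853.
Ranked: bleak > rudd > gudgeon > perch > roach.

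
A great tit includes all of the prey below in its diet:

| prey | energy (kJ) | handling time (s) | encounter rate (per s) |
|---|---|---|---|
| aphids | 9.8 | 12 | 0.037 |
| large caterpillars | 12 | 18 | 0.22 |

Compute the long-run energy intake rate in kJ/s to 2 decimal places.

0.56 kJ/s

R = (0.037×9.8 + 0.22×12) / (1 + 0.037×12 + 0.22×18) = 3.003/5.404 = 0.5556 kJ/s.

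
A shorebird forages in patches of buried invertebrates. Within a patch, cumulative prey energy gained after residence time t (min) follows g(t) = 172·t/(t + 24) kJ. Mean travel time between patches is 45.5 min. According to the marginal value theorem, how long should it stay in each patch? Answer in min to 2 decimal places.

Maximise g(t)/(T+t): set derivative to zero → g'(t)(T+t) = g(t).
g'(t) = 172·24/(t + 24)². Setting 172·24/(t+24)² = 172t/[(t+24)(45.5+t)] gives 24(45.5+t) = t(t+24), so t² = 24×45.5 = 1092.
t* = √1092 = 33.05 min.

33.05 min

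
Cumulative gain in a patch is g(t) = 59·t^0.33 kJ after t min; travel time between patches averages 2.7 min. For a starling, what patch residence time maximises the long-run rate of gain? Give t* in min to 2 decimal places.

1.33 min

Optimal t* satisfies g'(t*) = g(t*)/(T + t*).
g'(t) = 0.33·59·t^-0.67. Setting 0.33·59·t^-0.67 = 59·t^0.33/(2.7+t) gives 0.33(2.7+t) = t, so 0.67·t = 0.33×2.7.
t* = 0.33×2.7/0.67 = 1.33 min.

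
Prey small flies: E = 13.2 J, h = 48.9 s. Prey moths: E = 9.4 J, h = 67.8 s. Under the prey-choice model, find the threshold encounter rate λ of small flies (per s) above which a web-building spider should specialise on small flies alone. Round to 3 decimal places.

0.022 per s

Drop moths once their profitability E₂/h₂ falls below the rate achievable on small flies alone: E₂/h₂ = λE₁/(1 + λh₁).
Solve for λ: λE₁h₂ = E₂(1 + λh₁) → λ(E₁h₂ − E₂h₁) = E₂ → λ = E₂/(E₁h₂ − E₂h₁).
λ = 9.4/(13.2×67.8 − 9.4×48.9) = 9.4/435.3 = 0.02159 per s.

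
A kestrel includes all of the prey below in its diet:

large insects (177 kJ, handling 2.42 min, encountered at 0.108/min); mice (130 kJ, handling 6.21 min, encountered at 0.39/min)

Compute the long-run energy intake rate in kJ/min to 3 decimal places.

R = (0.108×177 + 0.39×130) / (1 + 0.108×2.42 + 0.39×6.21) = 69.82/3.683 = 18.95 kJ/min.

18.955 kJ/min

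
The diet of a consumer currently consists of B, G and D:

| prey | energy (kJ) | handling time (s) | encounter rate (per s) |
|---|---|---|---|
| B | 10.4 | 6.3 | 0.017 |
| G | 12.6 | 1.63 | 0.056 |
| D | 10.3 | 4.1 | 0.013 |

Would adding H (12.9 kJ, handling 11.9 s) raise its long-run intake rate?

Yes

Intake rate on the current diet: R = (0.017×10.4 + 0.056×12.6 + 0.013×10.3) / (1 + 0.017×6.3 + 0.056×1.63 + 0.013×4.1) = 1.016/1.252 = 0.8119 kJ/s.
Profitability of H: 12.9/11.9 = 1.084 kJ/s.
1.084 > 0.8119, so adding H raises the average — include it.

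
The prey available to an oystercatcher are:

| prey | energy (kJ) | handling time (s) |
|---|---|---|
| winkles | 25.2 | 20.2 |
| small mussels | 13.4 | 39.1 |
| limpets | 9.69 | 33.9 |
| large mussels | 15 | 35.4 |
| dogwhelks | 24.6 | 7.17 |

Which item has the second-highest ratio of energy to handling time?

winkles

In descending order of E/h:
dogwhelks: 24.6/7.17 = 3.43 kJ/s
winkles: 25.2/20.2 = 1.25 kJ/s
large mussels: 15/35.4 = 0.424 kJ/s
small mussels: 13.4/39.1 = 0.343 kJ/s
limpets: 9.69/33.9 = 0.286 kJ/s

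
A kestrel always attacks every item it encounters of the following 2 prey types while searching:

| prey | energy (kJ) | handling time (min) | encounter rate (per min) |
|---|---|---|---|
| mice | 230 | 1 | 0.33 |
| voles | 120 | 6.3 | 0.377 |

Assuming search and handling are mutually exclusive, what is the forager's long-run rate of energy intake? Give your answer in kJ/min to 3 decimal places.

Energy encountered per unit search time: 0.33×230 + 0.377×120 = 121.1 kJ/min.
Handling time per unit search time: 0.33×1 + 0.377×6.3 = 2.705.
Rate = 121.1/(1 + 2.705) = 32.7 kJ/min.

32.695 kJ/min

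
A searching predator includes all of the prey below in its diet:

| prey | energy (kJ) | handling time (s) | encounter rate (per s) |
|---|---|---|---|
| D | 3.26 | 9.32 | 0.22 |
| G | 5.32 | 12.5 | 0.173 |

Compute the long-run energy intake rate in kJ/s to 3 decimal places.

0.314 kJ/s

Energy encountered per unit search time: 0.22×3.26 + 0.173×5.32 = 1.638 kJ/s.
Handling time per unit search time: 0.22×9.32 + 0.173×12.5 = 4.213.
Rate = 1.638/(1 + 4.213) = 0.3141 kJ/s.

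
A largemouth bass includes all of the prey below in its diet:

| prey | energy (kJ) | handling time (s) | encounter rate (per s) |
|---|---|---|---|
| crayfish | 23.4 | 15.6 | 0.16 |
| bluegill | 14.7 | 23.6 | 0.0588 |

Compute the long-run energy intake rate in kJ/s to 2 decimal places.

R = (0.16×23.4 + 0.0588×14.7) / (1 + 0.16×15.6 + 0.0588×23.6) = 4.608/4.884 = 0.9436 kJ/s.

0.94 kJ/s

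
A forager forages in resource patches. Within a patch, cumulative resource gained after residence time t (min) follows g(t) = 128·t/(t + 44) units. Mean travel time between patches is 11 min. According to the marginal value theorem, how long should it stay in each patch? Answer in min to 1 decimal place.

22.0 min

By the marginal value theorem, leave when the instantaneous gain rate g'(t) equals the habitat-wide average g(t)/(T + t).
g'(t) = 128·44/(t + 44)². Setting 128·44/(t+44)² = 128t/[(t+44)(11+t)] gives 44(11+t) = t(t+44), so t² = 44×11 = 484.
t* = √484 = 22 min.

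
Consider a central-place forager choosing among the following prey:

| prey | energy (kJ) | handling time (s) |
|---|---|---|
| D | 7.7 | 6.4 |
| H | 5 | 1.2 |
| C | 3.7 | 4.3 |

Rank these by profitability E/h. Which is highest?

H

In descending order of E/h:
H: 5/1.2 = 4.17 kJ/s
D: 7.7/6.4 = 1.2 kJ/s
C: 3.7/4.3 = 0.86 kJ/s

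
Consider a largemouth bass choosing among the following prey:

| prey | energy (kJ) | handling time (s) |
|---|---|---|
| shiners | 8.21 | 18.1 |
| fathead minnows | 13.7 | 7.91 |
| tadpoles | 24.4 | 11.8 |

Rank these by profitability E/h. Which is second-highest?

In descending order of E/h:
tadpoles: 24.4/11.8 = 2.07 kJ/s
fathead minnows: 13.7/7.91 = 1.73 kJ/s
shiners: 8.21/18.1 = 0.454 kJ/s

fathead minnows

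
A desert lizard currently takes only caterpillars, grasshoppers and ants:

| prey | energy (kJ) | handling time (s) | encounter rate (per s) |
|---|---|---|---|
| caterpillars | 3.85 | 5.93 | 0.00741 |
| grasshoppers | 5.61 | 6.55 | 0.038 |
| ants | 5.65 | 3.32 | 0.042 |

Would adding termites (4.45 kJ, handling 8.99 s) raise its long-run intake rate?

Yes

Current rate: (0.00741×3.85 + 0.038×5.61 + 0.042×5.65)/(1 + 0.00741×5.93 + 0.038×6.55 + 0.042×3.32) = 0.3344 kJ/s.
termites: E/h = 4.45/8.99 = 0.495 kJ/s.
Since 0.495 > R, including termites increases the long-run rate.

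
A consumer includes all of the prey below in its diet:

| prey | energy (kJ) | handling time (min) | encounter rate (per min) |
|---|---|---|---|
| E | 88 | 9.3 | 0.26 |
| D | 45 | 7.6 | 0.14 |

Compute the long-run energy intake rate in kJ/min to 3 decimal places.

R = Σλ_iE_i / (1 + Σλ_ih_i)
Numerator: 0.26×88 + 0.14×45 = 29.18
Denominator: 1 + 0.26×9.3 + 0.14×7.6 = 4.482
R = 29.18/4.482 = 6.51 kJ/min

6.510 kJ/min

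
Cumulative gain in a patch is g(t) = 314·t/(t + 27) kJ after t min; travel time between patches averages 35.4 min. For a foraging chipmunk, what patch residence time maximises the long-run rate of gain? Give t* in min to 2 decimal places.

By the marginal value theorem, leave when the instantaneous gain rate g'(t) equals the habitat-wide average g(t)/(T + t).
g'(t) = 314·27/(t + 27)². Setting 314·27/(t+27)² = 314t/[(t+27)(35.4+t)] gives 27(35.4+t) = t(t+27), so t² = 27×35.4 = 955.8.
t* = √955.8 = 30.92 min.

30.92 min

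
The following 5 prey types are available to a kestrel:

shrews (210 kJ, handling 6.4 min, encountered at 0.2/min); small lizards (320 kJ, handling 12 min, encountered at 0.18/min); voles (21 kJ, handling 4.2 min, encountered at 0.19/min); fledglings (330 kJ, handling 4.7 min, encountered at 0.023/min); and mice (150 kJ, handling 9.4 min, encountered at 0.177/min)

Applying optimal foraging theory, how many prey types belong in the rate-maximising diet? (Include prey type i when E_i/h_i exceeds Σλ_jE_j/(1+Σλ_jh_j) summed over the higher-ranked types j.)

Rank by E/h (kJ/min): fledglings 70.2, shrews 32.8, small lizards 26.7, mice 16, voles 5. Include each in turn until the next type's E/h falls below the running intake rate.
Rate on top 1: 6.85. shrews: 32.8 > 6.85 → include.
Rate on top 2: 20.77. small lizards: 26.7 > 20.77 → include.
Rate on top 3: 23.57. mice: 16 < 23.57 → exclude; stop.
Optimal diet: fledglings, shrews, small lizards — 3 of 5 types.

3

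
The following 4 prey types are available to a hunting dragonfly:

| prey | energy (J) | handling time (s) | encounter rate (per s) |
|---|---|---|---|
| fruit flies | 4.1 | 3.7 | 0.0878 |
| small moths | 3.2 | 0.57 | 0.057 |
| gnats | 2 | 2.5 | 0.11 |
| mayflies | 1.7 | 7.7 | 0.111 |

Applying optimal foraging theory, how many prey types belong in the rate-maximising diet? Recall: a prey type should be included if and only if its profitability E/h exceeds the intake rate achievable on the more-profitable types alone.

3

Rank by E/h (J/s): small moths 5.61, fruit flies 1.11, gnats 0.8, mayflies 0.221. Include each in turn until the next type's E/h falls below the running intake rate.
Rate on top 1: 0.1767. fruit flies: 1.11 > 0.1767 → include.
Rate on top 2: 0.3996. gnats: 0.8 > 0.3996 → include.
Rate on top 3: 0.467. mayflies: 0.221 < 0.467 → exclude; stop.
Optimal diet: small moths, fruit flies, gnats — 3 of 4 types.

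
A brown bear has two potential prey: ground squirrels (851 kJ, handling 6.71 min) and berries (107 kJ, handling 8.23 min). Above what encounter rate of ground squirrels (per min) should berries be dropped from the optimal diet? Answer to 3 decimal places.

0.017 per min

At the threshold, the rate on ground squirrels alone equals the profitability of berries: λ·851/(1 + λ·6.71) = 107/8.23 = 13.
Rearranging, λ(851 − 13×6.71) = 13, so λ = 13/763.8 = 0.01702 per min.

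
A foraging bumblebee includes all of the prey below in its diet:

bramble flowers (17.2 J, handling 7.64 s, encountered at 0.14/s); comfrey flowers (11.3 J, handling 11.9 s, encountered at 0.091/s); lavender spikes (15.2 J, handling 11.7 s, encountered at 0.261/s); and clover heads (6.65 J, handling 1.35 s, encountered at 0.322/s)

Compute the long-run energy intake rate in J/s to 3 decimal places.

1.437 J/s

R = (0.14×17.2 + 0.091×11.3 + 0.261×15.2 + 0.322×6.65) / (1 + 0.14×7.64 + 0.091×11.9 + 0.261×11.7 + 0.322×1.35) = 9.545/6.641 = 1.437 J/s.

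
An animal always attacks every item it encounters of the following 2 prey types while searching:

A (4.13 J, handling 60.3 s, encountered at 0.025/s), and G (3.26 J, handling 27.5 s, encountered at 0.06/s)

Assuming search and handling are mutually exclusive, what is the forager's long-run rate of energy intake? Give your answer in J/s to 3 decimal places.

R = (0.025×4.13 + 0.06×3.26) / (1 + 0.025×60.3 + 0.06×27.5) = 0.2988/4.157 = 0.07188 J/s.

0.072 J/s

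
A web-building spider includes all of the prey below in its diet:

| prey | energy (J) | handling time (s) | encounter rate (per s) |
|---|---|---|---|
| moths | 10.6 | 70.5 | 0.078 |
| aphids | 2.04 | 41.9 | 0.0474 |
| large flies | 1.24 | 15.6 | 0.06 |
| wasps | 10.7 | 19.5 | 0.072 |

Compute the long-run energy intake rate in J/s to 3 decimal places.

0.163 J/s

R = (0.078×10.6 + 0.0474×2.04 + 0.06×1.24 + 0.072×10.7) / (1 + 0.078×70.5 + 0.0474×41.9 + 0.06×15.6 + 0.072×19.5) = 1.768/10.83 = 0.1634 J/s.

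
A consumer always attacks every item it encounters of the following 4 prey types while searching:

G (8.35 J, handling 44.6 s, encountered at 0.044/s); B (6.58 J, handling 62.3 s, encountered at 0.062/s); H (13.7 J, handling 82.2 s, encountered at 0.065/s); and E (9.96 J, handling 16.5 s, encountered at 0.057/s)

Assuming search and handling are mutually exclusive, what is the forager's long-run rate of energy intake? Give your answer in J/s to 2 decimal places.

R = Σλ_iE_i / (1 + Σλ_ih_i)
Numerator: 0.044×8.35 + 0.062×6.58 + 0.065×13.7 + 0.057×9.96 = 2.234
Denominator: 1 + 0.044×44.6 + 0.062×62.3 + 0.065×82.2 + 0.057×16.5 = 13.11
R = 2.234/13.11 = 0.1704 J/s

0.17 J/s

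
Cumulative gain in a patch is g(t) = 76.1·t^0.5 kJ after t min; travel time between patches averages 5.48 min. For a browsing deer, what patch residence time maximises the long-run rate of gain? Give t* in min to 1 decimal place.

Optimal t* satisfies g'(t*) = g(t*)/(T + t*).
g'(t) = 0.5·76.1·t^-0.5. Setting 0.5·76.1·t^-0.5 = 76.1·t^0.5/(5.48+t) gives 0.5(5.48+t) = t, so 0.50·t = 0.5×5.48.
t* = 0.5×5.48/0.50 = 5.48 min.

5.5 min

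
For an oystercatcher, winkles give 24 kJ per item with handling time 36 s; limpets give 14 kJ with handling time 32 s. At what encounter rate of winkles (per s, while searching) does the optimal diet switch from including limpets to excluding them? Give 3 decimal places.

0.053 per s

At the threshold, the rate on winkles alone equals the profitability of limpets: λ·24/(1 + λ·36) = 14/32 = 0.4375.
Rearranging, λ(24 − 0.4375×36) = 0.4375, so λ = 0.4375/8.25 = 0.05303 per s.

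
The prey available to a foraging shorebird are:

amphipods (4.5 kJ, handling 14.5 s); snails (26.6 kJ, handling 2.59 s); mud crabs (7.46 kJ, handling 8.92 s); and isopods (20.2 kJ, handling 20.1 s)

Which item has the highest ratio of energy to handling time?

In descending order of E/h:
snails: 26.6/2.59 = 10.3 kJ/s
isopods: 20.2/20.1 = 1 kJ/s
mud crabs: 7.46/8.92 = 0.836 kJ/s
amphipods: 4.5/14.5 = 0.31 kJ/s

snails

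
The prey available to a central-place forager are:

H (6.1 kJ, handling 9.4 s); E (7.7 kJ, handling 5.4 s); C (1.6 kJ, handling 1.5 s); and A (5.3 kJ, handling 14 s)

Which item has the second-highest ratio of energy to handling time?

In descending order of E/h:
E: 7.7/5.4 = 1.43 kJ/s
C: 1.6/1.5 = 1.07 kJ/s
H: 6.1/9.4 = 0.649 kJ/s
A: 5.3/14 = 0.379 kJ/s

C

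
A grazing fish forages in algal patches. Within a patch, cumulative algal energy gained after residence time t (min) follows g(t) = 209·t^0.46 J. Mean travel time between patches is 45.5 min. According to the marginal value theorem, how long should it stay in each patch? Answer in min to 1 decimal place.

38.8 min

Optimal t* satisfies g'(t*) = g(t*)/(T + t*).
g'(t) = 0.46·209·t^-0.54. Setting 0.46·209·t^-0.54 = 209·t^0.46/(45.5+t) gives 0.46(45.5+t) = t, so 0.54·t = 0.46×45.5.
t* = 0.46×45.5/0.54 = 38.76 min.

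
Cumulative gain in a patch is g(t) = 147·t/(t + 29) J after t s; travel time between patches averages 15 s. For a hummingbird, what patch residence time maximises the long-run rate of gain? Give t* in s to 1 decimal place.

Optimal t* satisfies g'(t*) = g(t*)/(T + t*).
g'(t) = 147·29/(t + 29)². Setting 147·29/(t+29)² = 147t/[(t+29)(15+t)] gives 29(15+t) = t(t+29), so t² = 29×15 = 435.
t* = √435 = 20.86 s.

20.9 s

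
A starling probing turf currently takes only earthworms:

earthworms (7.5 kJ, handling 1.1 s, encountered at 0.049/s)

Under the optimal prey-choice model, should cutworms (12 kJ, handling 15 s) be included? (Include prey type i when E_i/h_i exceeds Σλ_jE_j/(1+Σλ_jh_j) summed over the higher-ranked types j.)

Intake rate on the current diet: R = (0.049×7.5) / (1 + 0.049×1.1) = 0.3675/1.054 = 0.3487 kJ/s.
Profitability of cutworms: 12/15 = 0.8 kJ/s.
Since 0.8 > R, including cutworms increases the long-run rate.

Yes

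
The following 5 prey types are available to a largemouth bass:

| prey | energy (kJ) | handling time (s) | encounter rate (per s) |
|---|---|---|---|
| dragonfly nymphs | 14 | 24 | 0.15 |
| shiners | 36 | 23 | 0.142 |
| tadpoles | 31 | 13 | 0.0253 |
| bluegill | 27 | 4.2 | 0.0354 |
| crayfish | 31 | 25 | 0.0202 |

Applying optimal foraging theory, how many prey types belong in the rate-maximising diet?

3

E/h in descending order: bluegill 6.43, tadpoles 2.38, shiners 1.57, crayfish 1.24, dragonfly nymphs 0.583 kJ/s. The optimal diet is the largest prefix of this list for which every included type satisfies E_i/h_i > R on the types above it.
Rate on top 1: 0.8321. tadpoles: 2.38 > 0.8321 → include.
Rate on top 2: 1.178. shiners: 1.57 > 1.178 → include.
Rate on top 3: 1.444. crayfish: 1.24 < 1.444 → exclude; stop.
Optimal diet: bluegill, tadpoles, shiners — 3 of 5 types.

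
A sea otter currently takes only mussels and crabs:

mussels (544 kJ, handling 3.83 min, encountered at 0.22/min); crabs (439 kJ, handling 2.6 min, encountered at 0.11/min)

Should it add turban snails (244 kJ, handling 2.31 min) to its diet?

On mussels and crabs alone, R = ΣλE/(1+Σλh) = 168/2.129 = 78.91 kJ/min.
Profitability of turban snails: 244/2.31 = 105.6 kJ/min.
105.6 > 78.91, so adding turban snails raises the average — include it.

Yes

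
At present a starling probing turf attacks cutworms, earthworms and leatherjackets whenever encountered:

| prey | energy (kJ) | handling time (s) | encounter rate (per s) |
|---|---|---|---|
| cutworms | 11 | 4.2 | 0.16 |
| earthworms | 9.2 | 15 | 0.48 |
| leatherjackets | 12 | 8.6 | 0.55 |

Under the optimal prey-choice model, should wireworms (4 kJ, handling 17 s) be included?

No

Current rate: (0.16×11 + 0.48×9.2 + 0.55×12)/(1 + 0.16×4.2 + 0.48×15 + 0.55×8.6) = 0.9393 kJ/s.
wireworms: E/h = 4/17 = 0.2353 kJ/s.
Since 0.2353 < R, time spent handling wireworms is better spent searching.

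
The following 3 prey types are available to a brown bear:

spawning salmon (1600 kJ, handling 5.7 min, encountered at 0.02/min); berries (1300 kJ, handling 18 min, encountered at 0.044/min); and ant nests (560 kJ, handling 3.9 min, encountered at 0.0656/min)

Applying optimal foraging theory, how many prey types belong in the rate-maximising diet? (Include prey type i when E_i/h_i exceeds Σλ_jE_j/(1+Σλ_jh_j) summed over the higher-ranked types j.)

E/h in descending order: spawning salmon 281, ant nests 144, berries 72.2 kJ/min. The optimal diet is the largest prefix of this list for which every included type satisfies E_i/h_i > R on the types above it.
Rate on top 1: 28.73. ant nests: 144 > 28.73 → include.
Rate on top 2: 50.18. berries: 72.2 > 50.18 → include.
Optimal diet: spawning salmon, ant nests, berries — 3 of 3 types.

3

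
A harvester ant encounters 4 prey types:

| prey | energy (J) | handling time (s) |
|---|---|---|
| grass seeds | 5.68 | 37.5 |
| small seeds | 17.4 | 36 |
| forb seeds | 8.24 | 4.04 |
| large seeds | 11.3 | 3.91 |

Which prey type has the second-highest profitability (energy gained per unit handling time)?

In descending order of E/h:
large seeds: 11.3/3.91 = 2.89 J/s
forb seeds: 8.24/4.04 = 2.04 J/s
small seeds: 17.4/36 = 0.483 J/s
grass seeds: 5.68/37.5 = 0.151 J/s

forb seeds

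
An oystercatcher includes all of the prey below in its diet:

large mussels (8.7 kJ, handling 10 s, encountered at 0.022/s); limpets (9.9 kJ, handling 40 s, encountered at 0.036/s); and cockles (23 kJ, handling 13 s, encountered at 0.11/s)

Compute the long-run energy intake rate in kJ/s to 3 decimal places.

R = (0.022×8.7 + 0.036×9.9 + 0.11×23) / (1 + 0.022×10 + 0.036×40 + 0.11×13) = 3.078/4.09 = 0.7525 kJ/s.

0.753 kJ/s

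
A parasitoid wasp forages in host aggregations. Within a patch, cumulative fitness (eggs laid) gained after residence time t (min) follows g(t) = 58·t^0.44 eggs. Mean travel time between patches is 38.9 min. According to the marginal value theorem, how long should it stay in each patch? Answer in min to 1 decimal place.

By the marginal value theorem, leave when the instantaneous gain rate g'(t) equals the habitat-wide average g(t)/(T + t).
g'(t) = 0.44·58·t^-0.56. Setting 0.44·58·t^-0.56 = 58·t^0.44/(38.9+t) gives 0.44(38.9+t) = t, so 0.56·t = 0.44×38.9.
t* = 0.44×38.9/0.56 = 30.56 min.

30.6 min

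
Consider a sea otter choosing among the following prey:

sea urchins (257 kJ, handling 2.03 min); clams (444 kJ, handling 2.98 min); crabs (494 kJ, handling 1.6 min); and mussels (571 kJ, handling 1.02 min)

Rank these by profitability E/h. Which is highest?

mussels

In descending order of E/h:
mussels: 571/1.02 = 560 kJ/min
crabs: 494/1.6 = 309 kJ/min
clams: 444/2.98 = 149 kJ/min
sea urchins: 257/2.03 = 127 kJ/min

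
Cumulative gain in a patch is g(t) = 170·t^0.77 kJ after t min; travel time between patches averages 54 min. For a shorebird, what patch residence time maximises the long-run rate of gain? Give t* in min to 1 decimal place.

Maximise g(t)/(T+t): set derivative to zero → g'(t)(T+t) = g(t).
g'(t) = 0.77·170·t^-0.23. Setting 0.77·170·t^-0.23 = 170·t^0.77/(54+t) gives 0.77(54+t) = t, so 0.23·t = 0.77×54.
t* = 0.77×54/0.23 = 180.8 min.

180.8 min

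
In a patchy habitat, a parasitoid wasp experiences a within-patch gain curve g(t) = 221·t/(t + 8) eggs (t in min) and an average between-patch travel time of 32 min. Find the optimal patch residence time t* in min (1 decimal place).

By the marginal value theorem, leave when the instantaneous gain rate g'(t) equals the habitat-wide average g(t)/(T + t).
g'(t) = 221·8/(t + 8)². Setting 221·8/(t+8)² = 221t/[(t+8)(32+t)] gives 8(32+t) = t(t+8), so t² = 8×32 = 256.
t* = √256 = 16 min.

16.0 min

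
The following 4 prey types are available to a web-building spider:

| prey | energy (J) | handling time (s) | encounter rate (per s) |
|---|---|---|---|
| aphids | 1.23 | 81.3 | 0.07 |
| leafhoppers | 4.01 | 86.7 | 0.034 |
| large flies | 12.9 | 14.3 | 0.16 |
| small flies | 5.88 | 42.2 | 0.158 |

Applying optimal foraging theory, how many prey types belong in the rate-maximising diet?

E/h in descending order: large flies 0.902, small flies 0.139, leafhoppers 0.0463, aphids 0.0151 J/s. The optimal diet is the largest prefix of this list for which every included type satisfies E_i/h_i > R on the types above it.
Rate on top 1: 0.6277. small flies: 0.139 < 0.6277 → exclude; stop.
Optimal diet: large flies — 1 of 4 types.

1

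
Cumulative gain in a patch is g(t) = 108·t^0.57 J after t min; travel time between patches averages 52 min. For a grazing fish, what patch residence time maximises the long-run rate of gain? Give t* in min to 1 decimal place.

Optimal t* satisfies g'(t*) = g(t*)/(T + t*).
g'(t) = 0.57·108·t^-0.43. Setting 0.57·108·t^-0.43 = 108·t^0.57/(52+t) gives 0.57(52+t) = t, so 0.43·t = 0.57×52.
t* = 0.57×52/0.43 = 68.93 min.

68.9 min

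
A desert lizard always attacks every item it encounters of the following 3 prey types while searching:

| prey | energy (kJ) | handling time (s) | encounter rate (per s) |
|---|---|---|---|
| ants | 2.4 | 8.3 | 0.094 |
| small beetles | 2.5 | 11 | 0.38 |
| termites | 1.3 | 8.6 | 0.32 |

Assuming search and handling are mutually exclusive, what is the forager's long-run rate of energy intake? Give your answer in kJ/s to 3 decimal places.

0.183 kJ/s

R = Σλ_iE_i / (1 + Σλ_ih_i)
Numerator: 0.094×2.4 + 0.38×2.5 + 0.32×1.3 = 1.592
Denominator: 1 + 0.094×8.3 + 0.38×11 + 0.32×8.6 = 8.712
R = 1.592/8.712 = 0.1827 kJ/s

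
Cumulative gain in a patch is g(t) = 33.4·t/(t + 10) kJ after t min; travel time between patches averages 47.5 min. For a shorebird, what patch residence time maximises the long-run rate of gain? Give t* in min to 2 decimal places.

By the marginal value theorem, leave when the instantaneous gain rate g'(t) equals the habitat-wide average g(t)/(T + t).
g'(t) = 33.4·10/(t + 10)². Setting 33.4·10/(t+10)² = 33.4t/[(t+10)(47.5+t)] gives 10(47.5+t) = t(t+10), so t² = 10×47.5 = 475.
t* = √475 = 21.79 min.

21.79 min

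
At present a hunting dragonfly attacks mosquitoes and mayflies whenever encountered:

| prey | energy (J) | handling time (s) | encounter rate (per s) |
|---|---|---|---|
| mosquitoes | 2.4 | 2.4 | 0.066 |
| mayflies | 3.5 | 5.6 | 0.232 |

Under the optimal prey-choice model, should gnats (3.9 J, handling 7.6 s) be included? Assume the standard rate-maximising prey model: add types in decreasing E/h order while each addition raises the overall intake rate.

Yes

On mosquitoes and mayflies alone, R = ΣλE/(1+Σλh) = 0.9704/2.458 = 0.3949 J/s.
gnats: E/h = 3.9/7.6 = 0.5132 J/s.
Since 0.5132 > R, including gnats increases the long-run rate.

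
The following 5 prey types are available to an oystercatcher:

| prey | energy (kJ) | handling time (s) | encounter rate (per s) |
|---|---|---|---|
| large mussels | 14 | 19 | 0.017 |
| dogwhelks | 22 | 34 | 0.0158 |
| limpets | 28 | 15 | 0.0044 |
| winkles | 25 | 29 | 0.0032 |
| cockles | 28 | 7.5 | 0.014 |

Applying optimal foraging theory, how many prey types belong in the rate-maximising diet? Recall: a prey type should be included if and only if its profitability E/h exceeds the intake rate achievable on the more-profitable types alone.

5

Profitabilities (E/h, kJ/s): cockles 3.73, limpets 1.87, winkles 0.862, large mussels 0.737, dogwhelks 0.647. Add prey in this order while the next type's profitability exceeds the intake rate on those already taken.
Rate on top 1: 0.3548. limpets: 1.87 > 0.3548 → include.
Rate on top 2: 0.44. winkles: 0.862 > 0.44 → include.
Rate on top 3: 0.471. large mussels: 0.737 > 0.471 → include.
Rate on top 4: 0.5251. dogwhelks: 0.647 > 0.5251 → include.
Optimal diet: cockles, limpets, winkles, large mussels, dogwhelks — 5 of 5 types.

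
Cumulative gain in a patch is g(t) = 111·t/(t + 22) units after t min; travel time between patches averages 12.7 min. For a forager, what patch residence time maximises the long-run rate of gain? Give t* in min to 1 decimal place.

16.7 min

Maximise g(t)/(T+t): set derivative to zero → g'(t)(T+t) = g(t).
g'(t) = 111·22/(t + 22)². Setting 111·22/(t+22)² = 111t/[(t+22)(12.7+t)] gives 22(12.7+t) = t(t+22), so t² = 22×12.7 = 279.4.
t* = √279.4 = 16.72 min.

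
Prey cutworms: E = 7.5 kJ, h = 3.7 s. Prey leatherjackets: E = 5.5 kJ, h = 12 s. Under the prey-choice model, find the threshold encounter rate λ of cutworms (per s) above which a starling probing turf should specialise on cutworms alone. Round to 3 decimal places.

0.079 per s

Drop leatherjackets once their profitability E₂/h₂ falls below the rate achievable on cutworms alone: E₂/h₂ = λE₁/(1 + λh₁).
Solve for λ: λE₁h₂ = E₂(1 + λh₁) → λ(E₁h₂ − E₂h₁) = E₂ → λ = E₂/(E₁h₂ − E₂h₁).
λ = 5.5/(7.5×12 − 5.5×3.7) = 5.5/69.65 = 0.07897 per s.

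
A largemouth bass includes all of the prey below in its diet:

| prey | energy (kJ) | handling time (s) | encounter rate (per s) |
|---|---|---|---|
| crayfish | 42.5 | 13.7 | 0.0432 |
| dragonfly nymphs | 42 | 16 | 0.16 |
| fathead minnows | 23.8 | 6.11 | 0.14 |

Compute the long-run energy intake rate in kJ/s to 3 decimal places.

R = Σλ_iE_i / (1 + Σλ_ih_i)
Numerator: 0.0432×42.5 + 0.16×42 + 0.14×23.8 = 11.89
Denominator: 1 + 0.0432×13.7 + 0.16×16 + 0.14×6.11 = 5.007
R = 11.89/5.007 = 2.374 kJ/s

2.374 kJ/s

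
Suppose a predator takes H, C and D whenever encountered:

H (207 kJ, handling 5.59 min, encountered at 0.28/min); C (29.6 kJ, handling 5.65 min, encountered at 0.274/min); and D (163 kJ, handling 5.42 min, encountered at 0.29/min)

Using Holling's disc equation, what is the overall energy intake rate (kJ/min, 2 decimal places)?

19.94 kJ/min

Energy encountered per unit search time: 0.28×207 + 0.274×29.6 + 0.29×163 = 113.3 kJ/min.
Handling time per unit search time: 0.28×5.59 + 0.274×5.65 + 0.29×5.42 = 4.685.
Rate = 113.3/(1 + 4.685) = 19.94 kJ/min.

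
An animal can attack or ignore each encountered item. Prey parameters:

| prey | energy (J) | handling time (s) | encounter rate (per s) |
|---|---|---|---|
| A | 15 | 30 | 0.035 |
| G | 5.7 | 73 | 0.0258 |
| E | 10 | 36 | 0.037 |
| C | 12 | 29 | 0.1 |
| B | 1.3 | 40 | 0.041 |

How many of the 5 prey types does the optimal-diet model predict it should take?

2

Rank by E/h (J/s): A 0.5, C 0.414, E 0.278, G 0.0781, B 0.0325. Include each in turn until the next type's E/h falls below the running intake rate.
Rate on top 1: 0.2561. C: 0.414 > 0.2561 → include.
Rate on top 2: 0.3485. E: 0.278 < 0.3485 → exclude; stop.
Optimal diet: A, C — 2 of 5 types.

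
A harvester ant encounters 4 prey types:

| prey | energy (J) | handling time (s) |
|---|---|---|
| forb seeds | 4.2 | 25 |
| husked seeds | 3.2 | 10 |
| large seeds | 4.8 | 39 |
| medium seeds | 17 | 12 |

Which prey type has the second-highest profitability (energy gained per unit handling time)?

husked seeds

In descending order of E/h:
medium seeds: 17/12 = 1.42 J/s
husked seeds: 3.2/10 = 0.32 J/s
forb seeds: 4.2/25 = 0.168 J/s
large seeds: 4.8/39 = 0.123 J/s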